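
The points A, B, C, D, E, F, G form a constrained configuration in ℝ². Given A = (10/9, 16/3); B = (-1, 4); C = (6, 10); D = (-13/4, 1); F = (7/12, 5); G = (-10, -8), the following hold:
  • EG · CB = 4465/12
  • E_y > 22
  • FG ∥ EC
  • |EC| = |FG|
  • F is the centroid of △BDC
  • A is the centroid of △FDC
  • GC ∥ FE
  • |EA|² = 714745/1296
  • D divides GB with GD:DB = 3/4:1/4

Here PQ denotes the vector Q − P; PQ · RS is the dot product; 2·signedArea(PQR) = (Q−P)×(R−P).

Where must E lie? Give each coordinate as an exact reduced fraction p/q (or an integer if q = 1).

E = (199/12, 23)

1. E_x = 199/12  [FG ∥ EC ∩ GC ∥ FE]
2. E_y = 23  [FG ∥ EC ∩ GC ∥ FE]
   → E = (199/12, 23)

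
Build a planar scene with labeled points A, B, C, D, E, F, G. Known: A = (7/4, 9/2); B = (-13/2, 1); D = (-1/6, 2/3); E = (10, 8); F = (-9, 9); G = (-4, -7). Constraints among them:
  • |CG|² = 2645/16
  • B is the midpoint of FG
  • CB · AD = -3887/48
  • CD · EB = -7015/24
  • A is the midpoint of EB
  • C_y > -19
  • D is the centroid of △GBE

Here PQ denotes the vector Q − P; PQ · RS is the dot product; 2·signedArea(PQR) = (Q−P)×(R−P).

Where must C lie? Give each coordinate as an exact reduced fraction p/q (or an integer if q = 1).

1. C_x = -39/4  [CB · AD = -3887/48 ∩ CD · EB = -7015/24]
2. C_y = -37/2  [CB · AD = -3887/48 ∩ CD · EB = -7015/24]
   → C = (-39/4, -37/2)

C = (-39/4, -37/2)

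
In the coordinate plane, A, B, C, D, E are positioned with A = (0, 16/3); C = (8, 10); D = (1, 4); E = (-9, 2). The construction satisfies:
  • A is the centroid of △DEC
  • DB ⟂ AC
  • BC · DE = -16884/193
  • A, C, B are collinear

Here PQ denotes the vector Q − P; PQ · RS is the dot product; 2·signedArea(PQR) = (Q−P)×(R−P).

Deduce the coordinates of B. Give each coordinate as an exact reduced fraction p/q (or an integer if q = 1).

B = (32/193, 1048/193)

1. B_x = 32/193  [A, C, B are collinear ∩ DB ⟂ AC]
2. B_y = 1048/193  [A, C, B are collinear ∩ DB ⟂ AC]
   → B = (32/193, 1048/193)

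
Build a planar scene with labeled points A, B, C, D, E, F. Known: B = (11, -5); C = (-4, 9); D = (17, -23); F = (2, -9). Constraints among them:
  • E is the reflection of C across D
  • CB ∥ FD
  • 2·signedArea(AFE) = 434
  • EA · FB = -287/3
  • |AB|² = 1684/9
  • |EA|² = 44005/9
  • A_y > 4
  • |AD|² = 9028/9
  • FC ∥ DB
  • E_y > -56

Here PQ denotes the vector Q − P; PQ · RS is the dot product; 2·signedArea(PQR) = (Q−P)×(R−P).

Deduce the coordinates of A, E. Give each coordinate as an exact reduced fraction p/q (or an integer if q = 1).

1. E_x = 38  [E is the reflection of C across D]
2. E_y = -55  [E is the reflection of C across D]
   → E = (38, -55)
3. A_x = 1  [2·signedArea(AFE) = 434 ∩ EA · FB = -287/3]
4. A_y = 13/3  [2·signedArea(AFE) = 434 ∩ EA · FB = -287/3]
   → A = (1, 13/3)

A = (1, 13/3)
E = (38, -55)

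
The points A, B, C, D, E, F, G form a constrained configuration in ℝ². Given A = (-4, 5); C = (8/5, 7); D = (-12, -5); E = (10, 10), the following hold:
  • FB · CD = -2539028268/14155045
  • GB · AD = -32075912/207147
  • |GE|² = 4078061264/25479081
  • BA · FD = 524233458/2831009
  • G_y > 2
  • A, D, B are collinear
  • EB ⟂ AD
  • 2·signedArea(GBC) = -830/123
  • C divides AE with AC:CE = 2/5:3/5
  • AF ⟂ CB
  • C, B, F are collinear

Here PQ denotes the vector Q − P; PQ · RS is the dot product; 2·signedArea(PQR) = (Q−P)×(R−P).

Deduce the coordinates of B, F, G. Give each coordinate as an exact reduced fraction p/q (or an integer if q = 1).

1. B_x = 160/41  [A, D, B are collinear ∩ EB ⟂ AD]
2. B_y = 610/41  [A, D, B are collinear ∩ EB ⟂ AD]
   → B = (160/41, 610/41)
3. F_x = 1757464/2831009  [C, B, F are collinear ∩ AF ⟂ CB]
4. F_y = 10331845/2831009  [C, B, F are collinear ∩ AF ⟂ CB]
   → F = (1757464/2831009, 10331845/2831009)
5. G_x = -1301518/2831009  [GB · AD = -32075912/207147 ∩ 2·signedArea(GBC) = -830/123]
6. G_y = 24486890/8493027  [GB · AD = -32075912/207147 ∩ 2·signedArea(GBC) = -830/123]
   → G = (-1301518/2831009, 24486890/8493027)

B = (160/41, 610/41)
F = (1757464/2831009, 10331845/2831009)
G = (-1301518/2831009, 24486890/8493027)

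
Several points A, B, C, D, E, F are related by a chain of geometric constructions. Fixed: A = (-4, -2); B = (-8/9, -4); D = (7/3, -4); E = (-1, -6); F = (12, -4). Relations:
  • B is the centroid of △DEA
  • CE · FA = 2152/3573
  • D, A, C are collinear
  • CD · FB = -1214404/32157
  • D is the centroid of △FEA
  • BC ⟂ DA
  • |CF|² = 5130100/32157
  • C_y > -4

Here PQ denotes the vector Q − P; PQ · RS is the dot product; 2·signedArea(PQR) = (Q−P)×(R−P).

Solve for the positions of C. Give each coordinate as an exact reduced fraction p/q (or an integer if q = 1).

C = (-2132/3573, -3662/1191)

1. C_x = -2132/3573  [D, A, C are collinear ∩ BC ⟂ DA]
2. C_y = -3662/1191  [D, A, C are collinear ∩ BC ⟂ DA]
   → C = (-2132/3573, -3662/1191)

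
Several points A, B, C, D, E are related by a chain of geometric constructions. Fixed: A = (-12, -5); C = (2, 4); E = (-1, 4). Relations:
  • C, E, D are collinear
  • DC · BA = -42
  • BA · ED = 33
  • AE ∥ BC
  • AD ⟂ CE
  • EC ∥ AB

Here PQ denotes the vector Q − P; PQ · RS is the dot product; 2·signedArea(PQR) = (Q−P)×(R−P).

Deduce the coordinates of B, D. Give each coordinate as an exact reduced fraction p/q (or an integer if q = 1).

1. B_x = -9  [AE ∥ BC ∩ EC ∥ AB]
2. B_y = -5  [AE ∥ BC ∩ EC ∥ AB]
   → B = (-9, -5)
3. D_x = -12  [C, E, D are collinear ∩ AD ⟂ CE]
4. D_y = 4  [C, E, D are collinear ∩ AD ⟂ CE]
   → D = (-12, 4)

B = (-9, -5)
D = (-12, 4)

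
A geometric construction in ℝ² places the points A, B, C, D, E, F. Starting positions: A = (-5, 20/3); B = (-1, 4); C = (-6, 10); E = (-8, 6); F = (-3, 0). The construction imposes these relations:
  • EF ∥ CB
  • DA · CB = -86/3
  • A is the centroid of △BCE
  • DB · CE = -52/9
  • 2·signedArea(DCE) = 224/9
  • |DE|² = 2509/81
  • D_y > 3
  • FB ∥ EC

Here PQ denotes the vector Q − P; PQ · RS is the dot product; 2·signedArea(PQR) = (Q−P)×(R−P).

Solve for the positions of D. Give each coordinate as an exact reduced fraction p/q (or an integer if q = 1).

D = (-3, 32/9)

1. D_x = -3  [DB · CE = -52/9 ∩ DA · CB = -86/3]
2. D_y = 32/9  [DB · CE = -52/9 ∩ DA · CB = -86/3]
   → D = (-3, 32/9)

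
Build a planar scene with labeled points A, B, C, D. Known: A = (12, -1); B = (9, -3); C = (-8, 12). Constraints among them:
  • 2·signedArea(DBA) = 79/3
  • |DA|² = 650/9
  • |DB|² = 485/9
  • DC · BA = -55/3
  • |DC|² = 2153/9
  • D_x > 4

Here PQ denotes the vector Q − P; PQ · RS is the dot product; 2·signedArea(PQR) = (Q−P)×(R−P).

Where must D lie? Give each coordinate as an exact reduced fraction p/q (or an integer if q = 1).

D = (13/3, 8/3)

1. D_x = 13/3  [DC · BA = -55/3 ∩ 2·signedArea(DBA) = 79/3]
2. D_y = 8/3  [DC · BA = -55/3 ∩ 2·signedArea(DBA) = 79/3]
   → D = (13/3, 8/3)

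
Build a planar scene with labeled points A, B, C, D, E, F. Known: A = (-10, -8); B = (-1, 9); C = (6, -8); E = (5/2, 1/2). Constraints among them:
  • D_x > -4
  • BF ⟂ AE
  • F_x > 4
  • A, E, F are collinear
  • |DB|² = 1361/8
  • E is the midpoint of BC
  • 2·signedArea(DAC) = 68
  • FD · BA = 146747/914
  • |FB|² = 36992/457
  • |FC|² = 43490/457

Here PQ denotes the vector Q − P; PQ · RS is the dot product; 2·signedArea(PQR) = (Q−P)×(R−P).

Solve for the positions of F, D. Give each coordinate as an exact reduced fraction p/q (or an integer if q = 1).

1. F_x = 1855/457  [A, E, F are collinear ∩ BF ⟂ AE]
2. F_y = 713/457  [A, E, F are collinear ∩ BF ⟂ AE]
   → F = (1855/457, 713/457)
3. D_x = -15/4  [2·signedArea(DAC) = 68 ∩ FD · BA = 146747/914]
4. D_y = -15/4  [2·signedArea(DAC) = 68 ∩ FD · BA = 146747/914]
   → D = (-15/4, -15/4)

D = (-15/4, -15/4)
F = (1855/457, 713/457)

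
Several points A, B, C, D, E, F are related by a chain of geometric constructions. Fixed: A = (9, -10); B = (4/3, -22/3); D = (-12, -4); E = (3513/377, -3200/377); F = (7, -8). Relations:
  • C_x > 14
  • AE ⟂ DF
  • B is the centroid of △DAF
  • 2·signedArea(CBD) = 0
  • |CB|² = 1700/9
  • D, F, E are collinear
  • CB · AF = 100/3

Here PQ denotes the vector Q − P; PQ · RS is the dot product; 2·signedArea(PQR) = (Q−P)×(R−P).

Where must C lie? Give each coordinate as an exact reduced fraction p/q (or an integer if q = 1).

1. C_x = 44/3  [2·signedArea(CBD) = 0 ∩ CB · AF = 100/3]
2. C_y = -32/3  [2·signedArea(CBD) = 0 ∩ CB · AF = 100/3]
   → C = (44/3, -32/3)

C = (44/3, -32/3)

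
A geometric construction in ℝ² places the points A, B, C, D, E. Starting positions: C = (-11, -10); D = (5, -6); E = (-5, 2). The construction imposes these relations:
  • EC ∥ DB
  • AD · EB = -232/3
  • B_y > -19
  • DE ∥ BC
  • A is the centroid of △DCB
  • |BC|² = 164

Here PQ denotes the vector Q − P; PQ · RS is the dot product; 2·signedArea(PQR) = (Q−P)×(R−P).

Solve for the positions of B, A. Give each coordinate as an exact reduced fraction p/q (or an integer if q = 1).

A = (-7/3, -34/3)
B = (-1, -18)

1. B_x = -1  [DE ∥ BC ∩ EC ∥ DB]
2. B_y = -18  [DE ∥ BC ∩ EC ∥ DB]
   → B = (-1, -18)
3. A_x = -7/3  [A is the centroid of △DCB]
4. A_y = -34/3  [A is the centroid of △DCB]
   → A = (-7/3, -34/3)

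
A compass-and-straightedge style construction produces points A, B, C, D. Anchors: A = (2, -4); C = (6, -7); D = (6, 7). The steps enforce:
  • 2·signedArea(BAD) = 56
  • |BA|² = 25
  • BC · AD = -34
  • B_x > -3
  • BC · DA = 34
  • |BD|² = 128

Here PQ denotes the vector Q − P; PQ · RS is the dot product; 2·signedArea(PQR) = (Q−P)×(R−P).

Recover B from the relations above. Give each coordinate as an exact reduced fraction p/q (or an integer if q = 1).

B = (-2, -1)

1. B_x = -2  [2·signedArea(BAD) = 56 ∩ BC · DA = 34]
2. B_y = -1  [2·signedArea(BAD) = 56 ∩ BC · DA = 34]
   → B = (-2, -1)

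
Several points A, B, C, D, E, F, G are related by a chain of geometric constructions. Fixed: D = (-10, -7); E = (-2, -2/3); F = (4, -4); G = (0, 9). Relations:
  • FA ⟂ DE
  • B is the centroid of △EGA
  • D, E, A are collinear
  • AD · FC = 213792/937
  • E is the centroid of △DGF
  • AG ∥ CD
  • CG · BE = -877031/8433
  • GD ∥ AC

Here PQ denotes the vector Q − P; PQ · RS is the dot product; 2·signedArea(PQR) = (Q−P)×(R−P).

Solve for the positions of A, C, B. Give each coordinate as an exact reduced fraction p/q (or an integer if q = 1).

A = (62/937, 908/937)
B = (-604/937, 26149/8433)
C = (-9308/937, -14084/937)

1. A_x = 62/937  [D, E, A are collinear ∩ FA ⟂ DE]
2. A_y = 908/937  [D, E, A are collinear ∩ FA ⟂ DE]
   → A = (62/937, 908/937)
3. C_x = -9308/937  [AG ∥ CD ∩ GD ∥ AC]
4. C_y = -14084/937  [AG ∥ CD ∩ GD ∥ AC]
   → C = (-9308/937, -14084/937)
5. B_x = -604/937  [B is the centroid of △EGA]
6. B_y = 26149/8433  [B is the centroid of △EGA]
   → B = (-604/937, 26149/8433)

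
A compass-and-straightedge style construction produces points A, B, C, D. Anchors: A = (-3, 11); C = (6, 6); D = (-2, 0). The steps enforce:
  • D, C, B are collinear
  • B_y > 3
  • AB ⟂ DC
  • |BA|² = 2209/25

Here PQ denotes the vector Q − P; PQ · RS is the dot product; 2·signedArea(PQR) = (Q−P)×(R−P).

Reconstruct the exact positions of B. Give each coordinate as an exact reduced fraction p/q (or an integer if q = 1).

1. B_x = 66/25  [D, C, B are collinear ∩ AB ⟂ DC]
2. B_y = 87/25  [D, C, B are collinear ∩ AB ⟂ DC]
   → B = (66/25, 87/25)

B = (66/25, 87/25)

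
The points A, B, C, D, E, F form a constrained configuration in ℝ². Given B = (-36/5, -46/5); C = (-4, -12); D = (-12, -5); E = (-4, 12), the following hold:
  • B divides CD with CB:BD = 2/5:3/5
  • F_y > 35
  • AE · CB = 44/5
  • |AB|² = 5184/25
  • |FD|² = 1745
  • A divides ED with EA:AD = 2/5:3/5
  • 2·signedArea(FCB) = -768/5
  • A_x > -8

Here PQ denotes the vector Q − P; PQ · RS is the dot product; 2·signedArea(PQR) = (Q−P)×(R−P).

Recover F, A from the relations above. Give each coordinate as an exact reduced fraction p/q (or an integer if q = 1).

1. F_x = -4  [line -14/5·x + -16/5·y + 104 = 0 ∩ |FD|² = 1745]
2. F_y = 36  [line -14/5·x + -16/5·y + 104 = 0 ∩ |FD|² = 1745]
   → F = (-4, 36)
3. A_x = -36/5  [A divides ED with EA:AD = 2/5:3/5]
4. A_y = 26/5  [A divides ED with EA:AD = 2/5:3/5]
   → A = (-36/5, 26/5)

A = (-36/5, 26/5)
F = (-4, 36)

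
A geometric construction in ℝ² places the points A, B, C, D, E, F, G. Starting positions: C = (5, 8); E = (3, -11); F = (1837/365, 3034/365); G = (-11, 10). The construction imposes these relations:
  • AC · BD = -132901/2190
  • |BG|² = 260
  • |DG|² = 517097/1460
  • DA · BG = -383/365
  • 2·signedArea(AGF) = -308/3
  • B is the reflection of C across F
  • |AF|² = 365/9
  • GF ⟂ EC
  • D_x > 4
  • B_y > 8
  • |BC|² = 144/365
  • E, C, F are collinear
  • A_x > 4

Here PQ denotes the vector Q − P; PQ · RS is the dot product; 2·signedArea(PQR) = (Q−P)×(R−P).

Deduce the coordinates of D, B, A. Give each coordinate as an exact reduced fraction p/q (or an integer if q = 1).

A = (4781/1095, 2167/1095)
B = (1849/365, 3148/365)
D = (1466/365, -981/730)

1. B_x = 1849/365  [B is the reflection of C across F]
2. B_y = 3148/365  [B is the reflection of C across F]
   → B = (1849/365, 3148/365)
3. A_x = 4781/1095  [line 616/365·x + 5852/365·y + -42812/1095 = 0 ∩ |AF|² = 365/9]
4. A_y = 2167/1095  [line 616/365·x + 5852/365·y + -42812/1095 = 0 ∩ |AF|² = 365/9]
   → A = (4781/1095, 2167/1095)
5. D_x = 1466/365  [DA · BG = -383/365 ∩ AC · BD = -132901/2190]
6. D_y = -981/730  [DA · BG = -383/365 ∩ AC · BD = -132901/2190]
   → D = (1466/365, -981/730)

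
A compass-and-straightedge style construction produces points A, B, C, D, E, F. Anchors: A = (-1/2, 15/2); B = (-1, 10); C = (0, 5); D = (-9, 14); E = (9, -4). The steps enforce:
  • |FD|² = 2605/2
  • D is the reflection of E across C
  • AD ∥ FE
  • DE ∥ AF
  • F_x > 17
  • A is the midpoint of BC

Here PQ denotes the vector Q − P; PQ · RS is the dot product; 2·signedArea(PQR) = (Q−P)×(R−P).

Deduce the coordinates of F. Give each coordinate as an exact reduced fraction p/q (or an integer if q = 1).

F = (35/2, -21/2)

1. F_x = 35/2  [AD ∥ FE ∩ DE ∥ AF]
2. F_y = -21/2  [AD ∥ FE ∩ DE ∥ AF]
   → F = (35/2, -21/2)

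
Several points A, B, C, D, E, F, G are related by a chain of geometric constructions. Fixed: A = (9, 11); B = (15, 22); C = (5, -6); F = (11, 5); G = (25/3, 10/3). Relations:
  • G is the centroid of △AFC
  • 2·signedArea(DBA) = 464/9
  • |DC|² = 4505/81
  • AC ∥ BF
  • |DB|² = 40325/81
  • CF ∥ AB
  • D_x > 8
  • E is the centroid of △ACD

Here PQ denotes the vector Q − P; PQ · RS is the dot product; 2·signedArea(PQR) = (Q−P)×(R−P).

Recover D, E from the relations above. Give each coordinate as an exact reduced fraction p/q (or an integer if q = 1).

D = (73/9, 7/9)
E = (199/27, 52/27)

1. D_x = 73/9  [line 11·x + -6·y + -761/9 = 0 ∩ |DC|² = 4505/81]
2. D_y = 7/9  [line 11·x + -6·y + -761/9 = 0 ∩ |DC|² = 4505/81]
   → D = (73/9, 7/9)
3. E_x = 199/27  [E is the centroid of △ACD]
4. E_y = 52/27  [E is the centroid of △ACD]
   → E = (199/27, 52/27)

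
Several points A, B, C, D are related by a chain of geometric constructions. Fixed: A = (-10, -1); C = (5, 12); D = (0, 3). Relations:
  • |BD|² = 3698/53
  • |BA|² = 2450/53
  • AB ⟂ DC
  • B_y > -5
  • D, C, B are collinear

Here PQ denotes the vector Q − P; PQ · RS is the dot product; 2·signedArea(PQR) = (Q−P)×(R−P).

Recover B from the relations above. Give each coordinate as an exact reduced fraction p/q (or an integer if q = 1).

B = (-215/53, -228/53)

1. B_x = -215/53  [D, C, B are collinear ∩ AB ⟂ DC]
2. B_y = -228/53  [D, C, B are collinear ∩ AB ⟂ DC]
   → B = (-215/53, -228/53)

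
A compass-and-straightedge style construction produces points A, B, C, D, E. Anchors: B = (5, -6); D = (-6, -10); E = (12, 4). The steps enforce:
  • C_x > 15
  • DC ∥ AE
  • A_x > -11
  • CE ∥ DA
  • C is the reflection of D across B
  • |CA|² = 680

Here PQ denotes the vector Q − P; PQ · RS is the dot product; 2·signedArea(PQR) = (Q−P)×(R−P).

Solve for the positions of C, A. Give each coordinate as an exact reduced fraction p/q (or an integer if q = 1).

1. C_x = 16  [C is the reflection of D across B]
2. C_y = -2  [C is the reflection of D across B]
   → C = (16, -2)
3. A_x = -10  [DC ∥ AE ∩ CE ∥ DA]
4. A_y = -4  [DC ∥ AE ∩ CE ∥ DA]
   → A = (-10, -4)

A = (-10, -4)
C = (16, -2)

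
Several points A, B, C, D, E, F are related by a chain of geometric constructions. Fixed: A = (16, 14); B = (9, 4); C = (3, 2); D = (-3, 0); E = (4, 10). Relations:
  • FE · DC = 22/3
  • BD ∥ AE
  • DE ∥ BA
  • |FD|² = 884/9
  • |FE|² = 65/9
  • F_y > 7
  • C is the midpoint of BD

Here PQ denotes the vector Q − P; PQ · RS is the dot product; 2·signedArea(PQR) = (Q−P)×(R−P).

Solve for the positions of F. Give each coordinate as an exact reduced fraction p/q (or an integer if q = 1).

1. F_x = 11/3  [line -6·x + -2·y + 110/3 = 0 ∩ |FD|² = 884/9]
2. F_y = 22/3  [line -6·x + -2·y + 110/3 = 0 ∩ |FD|² = 884/9]
   → F = (11/3, 22/3)

F = (11/3, 22/3)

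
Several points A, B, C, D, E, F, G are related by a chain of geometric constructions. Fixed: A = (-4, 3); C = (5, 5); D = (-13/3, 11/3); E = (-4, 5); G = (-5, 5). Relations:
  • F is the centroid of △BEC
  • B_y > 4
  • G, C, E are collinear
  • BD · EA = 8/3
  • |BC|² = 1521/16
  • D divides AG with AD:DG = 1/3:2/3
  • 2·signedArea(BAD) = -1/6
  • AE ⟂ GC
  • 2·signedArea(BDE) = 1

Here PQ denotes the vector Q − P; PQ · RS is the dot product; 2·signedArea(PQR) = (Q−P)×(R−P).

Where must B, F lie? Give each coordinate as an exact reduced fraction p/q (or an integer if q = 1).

1. B_x = -19/4  [BD · EA = 8/3 ∩ 2·signedArea(BAD) = -1/6]
2. B_y = 5  [BD · EA = 8/3 ∩ 2·signedArea(BAD) = -1/6]
   → B = (-19/4, 5)
3. F_x = -5/4  [F is the centroid of △BEC]
4. F_y = 5  [F is the centroid of △BEC]
   → F = (-5/4, 5)

B = (-19/4, 5)
F = (-5/4, 5)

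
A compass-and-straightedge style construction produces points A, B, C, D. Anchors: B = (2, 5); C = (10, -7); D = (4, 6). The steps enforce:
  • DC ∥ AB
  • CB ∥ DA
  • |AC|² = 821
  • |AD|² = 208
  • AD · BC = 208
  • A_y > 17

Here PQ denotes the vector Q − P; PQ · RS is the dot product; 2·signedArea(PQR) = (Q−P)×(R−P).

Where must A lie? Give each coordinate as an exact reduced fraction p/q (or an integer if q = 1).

A = (-4, 18)

1. A_x = -4  [DC ∥ AB ∩ CB ∥ DA]
2. A_y = 18  [DC ∥ AB ∩ CB ∥ DA]
   → A = (-4, 18)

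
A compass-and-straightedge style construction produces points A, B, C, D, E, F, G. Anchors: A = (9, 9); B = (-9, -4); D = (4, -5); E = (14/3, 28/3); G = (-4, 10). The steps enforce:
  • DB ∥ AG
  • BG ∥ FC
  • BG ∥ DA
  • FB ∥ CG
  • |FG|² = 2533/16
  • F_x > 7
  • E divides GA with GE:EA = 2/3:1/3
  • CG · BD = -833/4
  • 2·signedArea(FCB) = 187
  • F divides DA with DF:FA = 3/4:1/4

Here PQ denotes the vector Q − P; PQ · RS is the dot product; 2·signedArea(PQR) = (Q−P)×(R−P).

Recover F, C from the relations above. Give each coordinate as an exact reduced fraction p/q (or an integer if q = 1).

C = (51/4, 39/2)
F = (31/4, 11/2)

1. F_x = 31/4  [F divides DA with DF:FA = 3/4:1/4]
2. F_y = 11/2  [F divides DA with DF:FA = 3/4:1/4]
   → F = (31/4, 11/2)
3. C_x = 51/4  [FB ∥ CG ∩ BG ∥ FC]
4. C_y = 39/2  [FB ∥ CG ∩ BG ∥ FC]
   → C = (51/4, 39/2)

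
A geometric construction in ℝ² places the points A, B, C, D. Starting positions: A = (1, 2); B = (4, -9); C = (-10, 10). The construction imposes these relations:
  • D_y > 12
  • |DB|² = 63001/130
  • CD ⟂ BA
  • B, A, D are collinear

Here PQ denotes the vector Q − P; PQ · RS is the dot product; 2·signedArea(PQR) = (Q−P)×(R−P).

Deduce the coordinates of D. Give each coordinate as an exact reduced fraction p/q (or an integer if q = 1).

D = (-233/130, 1591/130)

1. D_x = -233/130  [B, A, D are collinear ∩ CD ⟂ BA]
2. D_y = 1591/130  [B, A, D are collinear ∩ CD ⟂ BA]
   → D = (-233/130, 1591/130)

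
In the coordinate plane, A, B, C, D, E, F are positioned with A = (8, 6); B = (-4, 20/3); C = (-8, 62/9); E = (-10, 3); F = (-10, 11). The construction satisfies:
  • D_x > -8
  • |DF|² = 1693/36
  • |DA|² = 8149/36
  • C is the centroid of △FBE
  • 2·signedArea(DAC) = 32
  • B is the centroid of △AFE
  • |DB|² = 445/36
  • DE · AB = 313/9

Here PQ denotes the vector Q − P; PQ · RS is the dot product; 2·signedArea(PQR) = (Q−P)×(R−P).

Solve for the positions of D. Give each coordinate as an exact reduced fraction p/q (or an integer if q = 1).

D = (-7, 29/6)

1. D_x = -7  [2·signedArea(DAC) = 32 ∩ DE · AB = 313/9]
2. D_y = 29/6  [2·signedArea(DAC) = 32 ∩ DE · AB = 313/9]
   → D = (-7, 29/6)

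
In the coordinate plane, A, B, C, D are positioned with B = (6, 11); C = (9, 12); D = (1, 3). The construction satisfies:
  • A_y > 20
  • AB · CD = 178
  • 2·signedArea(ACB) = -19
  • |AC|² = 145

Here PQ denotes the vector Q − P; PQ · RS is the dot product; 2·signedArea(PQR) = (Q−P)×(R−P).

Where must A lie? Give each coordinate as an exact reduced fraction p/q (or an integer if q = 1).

A = (17, 21)

1. A_x = 17  [2·signedArea(ACB) = -19 ∩ AB · CD = 178]
2. A_y = 21  [2·signedArea(ACB) = -19 ∩ AB · CD = 178]
   → A = (17, 21)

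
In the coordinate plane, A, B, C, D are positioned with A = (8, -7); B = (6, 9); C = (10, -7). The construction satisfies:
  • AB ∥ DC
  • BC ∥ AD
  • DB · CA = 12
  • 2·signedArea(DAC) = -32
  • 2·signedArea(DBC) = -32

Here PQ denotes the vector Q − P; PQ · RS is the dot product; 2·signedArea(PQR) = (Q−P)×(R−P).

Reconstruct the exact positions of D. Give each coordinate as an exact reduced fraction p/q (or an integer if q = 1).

D = (12, -23)

1. D_x = 12  [AB ∥ DC ∩ BC ∥ AD]
2. D_y = -23  [AB ∥ DC ∩ BC ∥ AD]
   → D = (12, -23)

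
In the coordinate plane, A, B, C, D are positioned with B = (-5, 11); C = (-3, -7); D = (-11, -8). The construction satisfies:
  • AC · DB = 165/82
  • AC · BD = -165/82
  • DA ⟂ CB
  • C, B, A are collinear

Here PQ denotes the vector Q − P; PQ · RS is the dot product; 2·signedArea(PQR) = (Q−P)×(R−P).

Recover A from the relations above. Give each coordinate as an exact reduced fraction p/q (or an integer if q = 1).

A = (-245/82, -583/82)

1. A_x = -245/82  [C, B, A are collinear ∩ DA ⟂ CB]
2. A_y = -583/82  [C, B, A are collinear ∩ DA ⟂ CB]
   → A = (-245/82, -583/82)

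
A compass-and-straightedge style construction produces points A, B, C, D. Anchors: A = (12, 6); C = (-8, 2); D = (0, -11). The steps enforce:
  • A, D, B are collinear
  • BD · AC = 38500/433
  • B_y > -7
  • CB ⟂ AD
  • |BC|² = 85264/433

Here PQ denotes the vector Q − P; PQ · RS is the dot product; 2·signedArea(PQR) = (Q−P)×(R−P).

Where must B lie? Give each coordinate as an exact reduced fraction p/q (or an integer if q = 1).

1. B_x = 1500/433  [A, D, B are collinear ∩ CB ⟂ AD]
2. B_y = -2638/433  [A, D, B are collinear ∩ CB ⟂ AD]
   → B = (1500/433, -2638/433)

B = (1500/433, -2638/433)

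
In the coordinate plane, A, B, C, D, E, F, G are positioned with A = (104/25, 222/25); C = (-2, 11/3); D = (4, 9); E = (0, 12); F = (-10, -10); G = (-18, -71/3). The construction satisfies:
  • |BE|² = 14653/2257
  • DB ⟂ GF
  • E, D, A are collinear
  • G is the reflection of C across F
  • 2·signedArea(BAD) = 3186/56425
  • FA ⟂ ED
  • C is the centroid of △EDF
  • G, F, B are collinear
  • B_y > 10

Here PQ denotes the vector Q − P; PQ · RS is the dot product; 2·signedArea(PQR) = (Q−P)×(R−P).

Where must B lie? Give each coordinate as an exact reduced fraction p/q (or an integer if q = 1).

B = (4190/2257, 23145/2257)

1. B_x = 4190/2257  [G, F, B are collinear ∩ DB ⟂ GF]
2. B_y = 23145/2257  [G, F, B are collinear ∩ DB ⟂ GF]
   → B = (4190/2257, 23145/2257)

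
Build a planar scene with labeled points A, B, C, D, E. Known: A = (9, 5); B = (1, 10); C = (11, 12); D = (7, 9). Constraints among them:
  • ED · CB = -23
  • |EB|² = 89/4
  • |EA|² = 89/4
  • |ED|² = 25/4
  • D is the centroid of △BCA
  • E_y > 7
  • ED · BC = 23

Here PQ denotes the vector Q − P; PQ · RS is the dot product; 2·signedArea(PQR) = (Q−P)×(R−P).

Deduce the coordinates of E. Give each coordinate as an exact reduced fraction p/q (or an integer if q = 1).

1. E_x = 5  [line -10·x + -2·y + 65 = 0 ∩ |EA|² = 89/4]
2. E_y = 15/2  [line -10·x + -2·y + 65 = 0 ∩ |EA|² = 89/4]
   → E = (5, 15/2)

E = (5, 15/2)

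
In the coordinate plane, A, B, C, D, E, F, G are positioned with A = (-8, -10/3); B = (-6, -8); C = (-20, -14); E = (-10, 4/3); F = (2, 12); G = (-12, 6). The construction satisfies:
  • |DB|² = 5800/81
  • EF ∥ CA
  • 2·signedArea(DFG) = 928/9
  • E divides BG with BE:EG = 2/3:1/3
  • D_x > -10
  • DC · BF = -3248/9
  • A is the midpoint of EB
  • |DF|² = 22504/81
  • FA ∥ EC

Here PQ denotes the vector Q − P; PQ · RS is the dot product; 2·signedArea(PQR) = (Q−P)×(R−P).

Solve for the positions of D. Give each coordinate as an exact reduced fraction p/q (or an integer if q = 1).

D = (-28/3, -2/9)

1. D_x = -28/3  [2·signedArea(DFG) = 928/9 ∩ DC · BF = -3248/9]
2. D_y = -2/9  [2·signedArea(DFG) = 928/9 ∩ DC · BF = -3248/9]
   → D = (-28/3, -2/9)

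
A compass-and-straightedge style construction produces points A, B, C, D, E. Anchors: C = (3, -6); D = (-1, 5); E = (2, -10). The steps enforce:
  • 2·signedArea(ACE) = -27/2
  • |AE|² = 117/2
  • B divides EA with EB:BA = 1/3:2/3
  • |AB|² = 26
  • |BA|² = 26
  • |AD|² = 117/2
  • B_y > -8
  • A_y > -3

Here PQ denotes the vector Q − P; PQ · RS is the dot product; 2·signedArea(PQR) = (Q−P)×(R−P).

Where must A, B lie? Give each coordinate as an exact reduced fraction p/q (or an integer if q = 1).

1. A_x = 1/2  [line 4·x + -1·y + -9/2 = 0 ∩ |AE|² = 117/2]
2. A_y = -5/2  [line 4·x + -1·y + -9/2 = 0 ∩ |AE|² = 117/2]
   → A = (1/2, -5/2)
3. B_x = 3/2  [B divides EA with EB:BA = 1/3:2/3]
4. B_y = -15/2  [B divides EA with EB:BA = 1/3:2/3]
   → B = (3/2, -15/2)

A = (1/2, -5/2)
B = (3/2, -15/2)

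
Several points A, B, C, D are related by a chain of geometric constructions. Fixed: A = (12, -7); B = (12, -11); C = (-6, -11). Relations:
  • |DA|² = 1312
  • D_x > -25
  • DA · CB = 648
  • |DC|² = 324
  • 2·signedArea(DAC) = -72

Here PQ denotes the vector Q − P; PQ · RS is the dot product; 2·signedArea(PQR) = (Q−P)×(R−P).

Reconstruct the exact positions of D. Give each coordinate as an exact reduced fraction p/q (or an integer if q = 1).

D = (-24, -11)

1. D_x = -24  [2·signedArea(DAC) = -72 ∩ DA · CB = 648]
2. D_y = -11  [2·signedArea(DAC) = -72 ∩ DA · CB = 648]
   → D = (-24, -11)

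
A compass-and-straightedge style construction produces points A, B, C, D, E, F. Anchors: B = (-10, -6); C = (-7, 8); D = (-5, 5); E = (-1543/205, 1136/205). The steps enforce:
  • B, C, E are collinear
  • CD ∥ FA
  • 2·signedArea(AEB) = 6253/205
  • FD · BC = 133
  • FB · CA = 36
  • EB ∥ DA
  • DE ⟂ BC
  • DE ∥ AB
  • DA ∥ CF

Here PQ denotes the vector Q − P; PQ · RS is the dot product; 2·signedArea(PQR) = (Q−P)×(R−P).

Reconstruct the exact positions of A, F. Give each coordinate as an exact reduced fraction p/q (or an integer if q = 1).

A = (-1532/205, -1341/205)
F = (-1942/205, -726/205)

1. A_x = -1532/205  [DE ∥ AB ∩ EB ∥ DA]
2. A_y = -1341/205  [DE ∥ AB ∩ EB ∥ DA]
   → A = (-1532/205, -1341/205)
3. F_x = -1942/205  [CD ∥ FA ∩ DA ∥ CF]
4. F_y = -726/205  [CD ∥ FA ∩ DA ∥ CF]
   → F = (-1942/205, -726/205)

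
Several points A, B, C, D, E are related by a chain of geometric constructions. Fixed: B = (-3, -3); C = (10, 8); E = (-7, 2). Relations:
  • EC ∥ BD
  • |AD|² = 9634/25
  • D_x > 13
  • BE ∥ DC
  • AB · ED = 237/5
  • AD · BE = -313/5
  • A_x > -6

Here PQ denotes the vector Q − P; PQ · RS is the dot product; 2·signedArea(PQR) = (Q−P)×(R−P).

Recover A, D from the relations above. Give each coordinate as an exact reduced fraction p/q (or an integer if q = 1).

1. D_x = 14  [BE ∥ DC ∩ EC ∥ BD]
2. D_y = 3  [BE ∥ DC ∩ EC ∥ BD]
   → D = (14, 3)
3. A_x = -27/5  [AB · ED = 237/5 ∩ AD · BE = -313/5]
4. A_y = 0  [AB · ED = 237/5 ∩ AD · BE = -313/5]
   → A = (-27/5, 0)

A = (-27/5, 0)
D = (14, 3)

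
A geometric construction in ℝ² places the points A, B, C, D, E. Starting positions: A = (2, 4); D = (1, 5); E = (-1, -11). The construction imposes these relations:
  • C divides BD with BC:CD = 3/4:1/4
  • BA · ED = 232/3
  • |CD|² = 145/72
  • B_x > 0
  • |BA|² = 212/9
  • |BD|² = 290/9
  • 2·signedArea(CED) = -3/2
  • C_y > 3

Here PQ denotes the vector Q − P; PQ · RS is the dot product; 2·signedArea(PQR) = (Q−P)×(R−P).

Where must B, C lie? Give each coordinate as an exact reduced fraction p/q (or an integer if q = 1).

1. B_x = 2/3  [line -2·x + -16·y + -28/3 = 0 ∩ |BD|² = 290/9]
2. B_y = -2/3  [line -2·x + -16·y + -28/3 = 0 ∩ |BD|² = 290/9]
   → B = (2/3, -2/3)
3. C_x = 11/12  [C divides BD with BC:CD = 3/4:1/4]
4. C_y = 43/12  [C divides BD with BC:CD = 3/4:1/4]
   → C = (11/12, 43/12)

B = (2/3, -2/3)
C = (11/12, 43/12)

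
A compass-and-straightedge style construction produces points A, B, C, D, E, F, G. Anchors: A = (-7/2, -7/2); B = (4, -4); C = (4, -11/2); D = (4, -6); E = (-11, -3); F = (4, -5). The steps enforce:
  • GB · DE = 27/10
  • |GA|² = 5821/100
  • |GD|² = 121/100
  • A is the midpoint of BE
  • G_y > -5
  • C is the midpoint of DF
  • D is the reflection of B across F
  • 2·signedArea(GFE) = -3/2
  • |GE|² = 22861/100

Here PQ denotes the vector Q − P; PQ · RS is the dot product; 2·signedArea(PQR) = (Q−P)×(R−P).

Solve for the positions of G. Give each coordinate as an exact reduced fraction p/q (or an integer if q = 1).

1. G_x = 4  [2·signedArea(GFE) = -3/2 ∩ GB · DE = 27/10]
2. G_y = -49/10  [2·signedArea(GFE) = -3/2 ∩ GB · DE = 27/10]
   → G = (4, -49/10)

G = (4, -49/10)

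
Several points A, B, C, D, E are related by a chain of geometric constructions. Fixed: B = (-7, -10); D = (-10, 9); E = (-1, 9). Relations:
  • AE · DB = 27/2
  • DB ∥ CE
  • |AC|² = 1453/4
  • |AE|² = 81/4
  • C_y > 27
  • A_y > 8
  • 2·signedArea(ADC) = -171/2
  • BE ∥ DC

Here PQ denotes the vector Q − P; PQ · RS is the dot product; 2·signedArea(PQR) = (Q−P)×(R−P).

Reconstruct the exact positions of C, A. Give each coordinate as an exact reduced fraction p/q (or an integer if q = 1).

1. C_x = -4  [DB ∥ CE ∩ BE ∥ DC]
2. C_y = 28  [DB ∥ CE ∩ BE ∥ DC]
   → C = (-4, 28)
3. A_x = -11/2  [2·signedArea(ADC) = -171/2 ∩ AE · DB = 27/2]
4. A_y = 9  [2·signedArea(ADC) = -171/2 ∩ AE · DB = 27/2]
   → A = (-11/2, 9)

A = (-11/2, 9)
C = (-4, 28)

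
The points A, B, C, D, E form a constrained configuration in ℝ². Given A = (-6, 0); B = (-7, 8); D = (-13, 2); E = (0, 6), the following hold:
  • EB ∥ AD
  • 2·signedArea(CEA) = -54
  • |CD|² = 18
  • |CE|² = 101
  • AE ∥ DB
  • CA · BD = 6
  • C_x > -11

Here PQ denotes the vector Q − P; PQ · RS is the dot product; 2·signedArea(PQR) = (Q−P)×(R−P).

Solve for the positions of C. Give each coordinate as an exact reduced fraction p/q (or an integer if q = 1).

C = (-10, 5)

1. C_x = -10  [2·signedArea(CEA) = -54 ∩ CA · BD = 6]
2. C_y = 5  [2·signedArea(CEA) = -54 ∩ CA · BD = 6]
   → C = (-10, 5)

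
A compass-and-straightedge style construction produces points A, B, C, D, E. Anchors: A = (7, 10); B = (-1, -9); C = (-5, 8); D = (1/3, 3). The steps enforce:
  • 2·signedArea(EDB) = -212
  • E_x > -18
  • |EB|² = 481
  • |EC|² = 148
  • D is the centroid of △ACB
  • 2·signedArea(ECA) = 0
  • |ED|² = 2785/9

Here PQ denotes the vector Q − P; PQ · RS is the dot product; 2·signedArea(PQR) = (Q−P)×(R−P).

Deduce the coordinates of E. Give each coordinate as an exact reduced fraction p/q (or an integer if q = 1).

E = (-17, 6)

1. E_x = -17  [2·signedArea(ECA) = 0 ∩ 2·signedArea(EDB) = -212]
2. E_y = 6  [2·signedArea(ECA) = 0 ∩ 2·signedArea(EDB) = -212]
   → E = (-17, 6)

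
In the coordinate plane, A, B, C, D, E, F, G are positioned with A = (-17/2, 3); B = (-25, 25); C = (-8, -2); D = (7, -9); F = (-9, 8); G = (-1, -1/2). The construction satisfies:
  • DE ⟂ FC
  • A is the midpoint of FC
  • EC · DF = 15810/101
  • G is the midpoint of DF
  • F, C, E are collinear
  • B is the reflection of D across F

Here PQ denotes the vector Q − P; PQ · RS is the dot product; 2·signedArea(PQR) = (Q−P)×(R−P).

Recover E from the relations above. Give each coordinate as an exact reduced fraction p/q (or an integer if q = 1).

1. E_x = -723/101  [F, C, E are collinear ∩ DE ⟂ FC]
2. E_y = -1052/101  [F, C, E are collinear ∩ DE ⟂ FC]
   → E = (-723/101, -1052/101)

E = (-723/101, -1052/101)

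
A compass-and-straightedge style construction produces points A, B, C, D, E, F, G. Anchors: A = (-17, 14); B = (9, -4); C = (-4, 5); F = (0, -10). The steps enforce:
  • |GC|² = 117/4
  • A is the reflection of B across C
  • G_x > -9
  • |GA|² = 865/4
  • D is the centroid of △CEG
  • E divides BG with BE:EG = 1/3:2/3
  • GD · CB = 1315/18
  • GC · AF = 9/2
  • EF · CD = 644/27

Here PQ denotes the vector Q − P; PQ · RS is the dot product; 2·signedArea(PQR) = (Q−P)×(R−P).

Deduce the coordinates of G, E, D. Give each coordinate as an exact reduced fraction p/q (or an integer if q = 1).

D = (-28/9, 5/3)
E = (19/6, -2)
G = (-17/2, 2)

1. G_x = -17/2  [line -17·x + 24·y + -385/2 = 0 ∩ |GA|² = 865/4]
2. G_y = 2  [line -17·x + 24·y + -385/2 = 0 ∩ |GA|² = 865/4]
   → G = (-17/2, 2)
3. E_x = 19/6  [E divides BG with BE:EG = 1/3:2/3]
4. E_y = -2  [E divides BG with BE:EG = 1/3:2/3]
   → E = (19/6, -2)
5. D_x = -28/9  [GD · CB = 1315/18 ∩ D is the centroid of △CEG]
6. D_y = 5/3  [GD · CB = 1315/18 ∩ D is the centroid of △CEG]
   → D = (-28/9, 5/3)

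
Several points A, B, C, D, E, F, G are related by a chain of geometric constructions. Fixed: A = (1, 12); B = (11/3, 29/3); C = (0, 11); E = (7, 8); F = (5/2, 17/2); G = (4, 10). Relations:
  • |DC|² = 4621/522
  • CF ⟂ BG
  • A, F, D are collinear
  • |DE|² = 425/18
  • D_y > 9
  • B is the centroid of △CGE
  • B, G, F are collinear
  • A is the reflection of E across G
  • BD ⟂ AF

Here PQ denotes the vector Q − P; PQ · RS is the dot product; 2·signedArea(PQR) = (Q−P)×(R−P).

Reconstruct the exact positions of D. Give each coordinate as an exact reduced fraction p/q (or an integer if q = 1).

D = (131/58, 1577/174)

1. D_x = 131/58  [A, F, D are collinear ∩ BD ⟂ AF]
2. D_y = 1577/174  [A, F, D are collinear ∩ BD ⟂ AF]
   → D = (131/58, 1577/174)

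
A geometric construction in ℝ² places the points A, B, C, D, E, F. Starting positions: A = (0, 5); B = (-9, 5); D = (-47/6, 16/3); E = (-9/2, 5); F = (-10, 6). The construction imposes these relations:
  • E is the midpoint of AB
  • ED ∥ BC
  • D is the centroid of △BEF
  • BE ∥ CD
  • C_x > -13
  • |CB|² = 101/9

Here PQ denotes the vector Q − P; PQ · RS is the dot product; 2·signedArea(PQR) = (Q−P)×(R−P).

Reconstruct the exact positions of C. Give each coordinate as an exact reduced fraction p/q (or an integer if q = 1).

C = (-37/3, 16/3)

1. C_x = -37/3  [BE ∥ CD ∩ ED ∥ BC]
2. C_y = 16/3  [BE ∥ CD ∩ ED ∥ BC]
   → C = (-37/3, 16/3)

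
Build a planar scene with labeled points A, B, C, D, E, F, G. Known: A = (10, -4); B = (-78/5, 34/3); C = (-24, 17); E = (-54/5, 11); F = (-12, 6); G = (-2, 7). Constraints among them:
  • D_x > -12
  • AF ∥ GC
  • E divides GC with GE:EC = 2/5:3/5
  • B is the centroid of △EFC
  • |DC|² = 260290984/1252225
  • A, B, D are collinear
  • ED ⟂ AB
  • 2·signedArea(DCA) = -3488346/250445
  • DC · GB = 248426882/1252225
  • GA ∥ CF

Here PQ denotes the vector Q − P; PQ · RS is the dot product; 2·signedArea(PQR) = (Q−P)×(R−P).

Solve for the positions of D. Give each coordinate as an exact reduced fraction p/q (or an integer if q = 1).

1. D_x = -2985406/250445  [A, B, D are collinear ∩ ED ⟂ AB]
2. D_y = 457283/50089  [A, B, D are collinear ∩ ED ⟂ AB]
   → D = (-2985406/250445, 457283/50089)

D = (-2985406/250445, 457283/50089)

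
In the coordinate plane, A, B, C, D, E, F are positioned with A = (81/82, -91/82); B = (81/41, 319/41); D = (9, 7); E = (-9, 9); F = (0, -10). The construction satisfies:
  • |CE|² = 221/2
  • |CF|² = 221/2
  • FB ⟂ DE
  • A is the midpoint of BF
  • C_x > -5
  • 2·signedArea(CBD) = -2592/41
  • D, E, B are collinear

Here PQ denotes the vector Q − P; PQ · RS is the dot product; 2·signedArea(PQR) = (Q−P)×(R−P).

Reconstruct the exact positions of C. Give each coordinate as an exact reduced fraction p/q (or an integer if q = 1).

1. C_x = -9/2  [line 32/41·x + 288/41·y + 288/41 = 0 ∩ |CE|² = 221/2]
2. C_y = -1/2  [line 32/41·x + 288/41·y + 288/41 = 0 ∩ |CE|² = 221/2]
   → C = (-9/2, -1/2)

C = (-9/2, -1/2)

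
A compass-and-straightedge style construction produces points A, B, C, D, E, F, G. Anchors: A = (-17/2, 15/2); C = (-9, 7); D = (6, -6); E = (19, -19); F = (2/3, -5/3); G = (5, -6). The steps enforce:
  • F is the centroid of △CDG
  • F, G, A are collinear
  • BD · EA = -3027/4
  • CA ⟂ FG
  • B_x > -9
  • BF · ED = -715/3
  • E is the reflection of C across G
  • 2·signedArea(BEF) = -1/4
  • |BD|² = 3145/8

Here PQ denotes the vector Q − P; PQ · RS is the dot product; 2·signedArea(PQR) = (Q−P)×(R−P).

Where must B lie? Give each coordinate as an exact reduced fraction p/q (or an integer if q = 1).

1. B_x = -35/4  [BF · ED = -715/3 ∩ 2·signedArea(BEF) = -1/4]
2. B_y = 29/4  [BF · ED = -715/3 ∩ 2·signedArea(BEF) = -1/4]
   → B = (-35/4, 29/4)

B = (-35/4, 29/4)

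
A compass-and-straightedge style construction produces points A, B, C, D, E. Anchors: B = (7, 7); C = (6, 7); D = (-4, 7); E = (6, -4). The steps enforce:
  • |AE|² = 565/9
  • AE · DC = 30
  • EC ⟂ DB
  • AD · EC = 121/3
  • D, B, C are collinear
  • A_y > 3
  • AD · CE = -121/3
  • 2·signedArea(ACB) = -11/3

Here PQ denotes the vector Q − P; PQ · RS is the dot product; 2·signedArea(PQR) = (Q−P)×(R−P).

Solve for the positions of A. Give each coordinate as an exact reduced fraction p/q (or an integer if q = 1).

A = (3, 10/3)

1. A_x = 3  [AE · DC = 30 ∩ AD · EC = 121/3]
2. A_y = 10/3  [AE · DC = 30 ∩ AD · EC = 121/3]
   → A = (3, 10/3)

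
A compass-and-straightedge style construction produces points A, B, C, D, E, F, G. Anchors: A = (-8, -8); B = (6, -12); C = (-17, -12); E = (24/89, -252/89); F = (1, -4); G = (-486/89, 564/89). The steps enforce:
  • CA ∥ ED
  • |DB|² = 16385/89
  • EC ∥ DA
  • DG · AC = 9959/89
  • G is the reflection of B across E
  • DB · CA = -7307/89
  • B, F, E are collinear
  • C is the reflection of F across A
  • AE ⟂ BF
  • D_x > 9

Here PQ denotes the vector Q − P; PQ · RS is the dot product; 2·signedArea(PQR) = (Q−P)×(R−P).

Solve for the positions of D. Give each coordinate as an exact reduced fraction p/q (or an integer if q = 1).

D = (825/89, 104/89)

1. D_x = 825/89  [EC ∥ DA ∩ CA ∥ ED]
2. D_y = 104/89  [EC ∥ DA ∩ CA ∥ ED]
   → D = (825/89, 104/89)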